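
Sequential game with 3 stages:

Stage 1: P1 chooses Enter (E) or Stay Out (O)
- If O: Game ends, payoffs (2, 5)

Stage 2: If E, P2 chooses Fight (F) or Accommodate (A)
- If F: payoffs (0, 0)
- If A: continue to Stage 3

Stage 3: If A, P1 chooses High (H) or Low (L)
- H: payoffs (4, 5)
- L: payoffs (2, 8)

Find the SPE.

SPE: (E, A, H); Outcome (4, 5)

Work:
Stage 3: P1 chooses H (4 vs 2)
Stage 2: P2: F->0, A->5 (anticipating H). Choose A
Stage 1: P1: O->2, E->4 (anticipating A, H). Choose E
SPE path: E -> A -> H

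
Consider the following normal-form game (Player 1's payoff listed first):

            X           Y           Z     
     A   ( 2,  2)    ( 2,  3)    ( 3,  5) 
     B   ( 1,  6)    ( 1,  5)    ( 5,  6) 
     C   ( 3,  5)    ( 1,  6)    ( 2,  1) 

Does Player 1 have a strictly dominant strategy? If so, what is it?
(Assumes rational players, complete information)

No strictly dominant strategy exists for Player 1

Work:
A strategy strictly dominates another if it gives a strictly higher payoff against every opponent action. Compare each pair of P1's strategies column-by-column:
  A vs B: [2 vs 1, 2 vs 1, 3 vs 5] → A does not strictly dominate B (column Z: 3 ≤ 5)
  A vs C: [2 vs 3, 2 vs 1, 3 vs 2] → A does not strictly dominate C (column X: 2 ≤ 3)
  B vs A: [1 vs 2, 1 vs 2, 5 vs 3] → B does not strictly dominate A (column X: 1 ≤ 2)
  B vs C: [1 vs 3, 1 vs 1, 5 vs 2] → B does not strictly dominate C (column X: 1 ≤ 3)
  C vs A: [3 vs 2, 1 vs 2, 2 vs 3] → C does not strictly dominate A (column Y: 1 ≤ 2)
  C vs B: [3 vs 1, 1 vs 1, 2 vs 5] → C does not strictly dominate B (column Y: 1 ≤ 1)
No single strategy strictly dominates all others → no strictly dominant strategy.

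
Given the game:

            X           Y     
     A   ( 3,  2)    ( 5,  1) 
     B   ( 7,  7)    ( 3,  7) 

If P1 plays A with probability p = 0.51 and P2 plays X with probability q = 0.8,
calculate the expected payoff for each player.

E[P1] = 4.772, E[P2] = 4.348

Work:
E[P1] = p·q·π₁(A,X) + p·(1-q)·π₁(A,Y) + (1-p)·q·π₁(B,X) + (1-p)·(1-q)·π₁(B,Y)
= 0.51·0.8·3 + 0.51·0.2·5 + 0.49·0.8·7 + 0.49·0.2·3
= 4.772

E[P2] = 4.348 (similar calculation)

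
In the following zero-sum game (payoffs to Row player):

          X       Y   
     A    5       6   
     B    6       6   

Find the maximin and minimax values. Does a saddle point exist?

Maximin = 6, Minimax = 6, Saddle: True

Work:
Row minimums: [5, 6] → maximin = 6
Column maximums: [6, 6] → minimax = 6
Saddle point exists! Game value = 6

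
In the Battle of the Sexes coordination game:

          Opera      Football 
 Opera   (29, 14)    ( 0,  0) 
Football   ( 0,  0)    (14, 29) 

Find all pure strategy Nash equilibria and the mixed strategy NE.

Pure NE: (Opera, Opera) and (Football, Football); Mixed NE: p = 0.6744, q = 0.3256

Work:
Check pure NE:
(Opera, Opera): (29, 14) - no unilateral deviation beneficial
(Football, Football): (14, 29) - no unilateral deviation beneficial
Mixed NE: P1 plays Opera with p = 0.6744, P2 plays Opera with q = 0.3256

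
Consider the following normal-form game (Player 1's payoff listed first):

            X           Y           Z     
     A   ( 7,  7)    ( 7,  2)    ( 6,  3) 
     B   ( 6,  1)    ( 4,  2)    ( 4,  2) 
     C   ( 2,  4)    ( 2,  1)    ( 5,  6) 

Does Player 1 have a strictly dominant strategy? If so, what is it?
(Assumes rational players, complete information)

Yes, Player 1's strictly dominant strategy is A

Work:
A strategy strictly dominates another if it gives a strictly higher payoff against every opponent action. Compare each pair of P1's strategies column-by-column:
  A vs B: [7 vs 6, 7 vs 4, 6 vs 4] → A strictly dominates B
  A vs C: [7 vs 2, 7 vs 2, 6 vs 5] → A strictly dominates C
  B vs A: [6 vs 7, 4 vs 7, 4 vs 6] → B does not strictly dominate A (column X: 6 ≤ 7)
  B vs C: [6 vs 2, 4 vs 2, 4 vs 5] → B does not strictly dominate C (column Z: 4 ≤ 5)
  C vs A: [2 vs 7, 2 vs 7, 5 vs 6] → C does not strictly dominate A (column X: 2 ≤ 7)
  C vs B: [2 vs 6, 2 vs 4, 5 vs 4] → C does not strictly dominate B (column X: 2 ≤ 6)
A strictly dominates every other strategy → strictly dominant.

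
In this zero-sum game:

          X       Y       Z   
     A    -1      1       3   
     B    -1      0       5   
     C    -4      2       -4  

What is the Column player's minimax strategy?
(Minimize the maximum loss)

Column should play X, value = -1

Work:
Column player minimizes Row's maximum payoff:
Column X: max payoff to Row = -1
Column Y: max payoff to Row = 2
Column Z: max payoff to Row = 5
Minimum is -1, achieved by column X.
Minimax strategy: X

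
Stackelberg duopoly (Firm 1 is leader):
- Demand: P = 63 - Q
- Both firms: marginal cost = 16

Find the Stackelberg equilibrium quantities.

q₁* (leader) = 23.5, q₂* (follower) = 11.75

Work:
Follower's reaction: q₂ = (a - c - q₁)/2
Leader substitutes: π₁ = q₁·(a - q₁ - (a-c-q₁)/2 - c)
FOC: q₁* = (63 - 16)/2 = 23.50
Then: q₂* = (63 - 16 - 23.5)/2 = 11.75
Leader has first-mover advantage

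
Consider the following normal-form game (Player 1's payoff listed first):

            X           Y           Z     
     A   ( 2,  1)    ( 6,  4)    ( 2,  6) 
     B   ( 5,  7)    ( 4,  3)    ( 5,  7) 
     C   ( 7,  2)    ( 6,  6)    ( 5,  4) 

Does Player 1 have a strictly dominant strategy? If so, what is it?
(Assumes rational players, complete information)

No strictly dominant strategy exists for Player 1

Work:
A strategy strictly dominates another if it gives a strictly higher payoff against every opponent action. Compare each pair of P1's strategies column-by-column:
  A vs B: [2 vs 5, 6 vs 4, 2 vs 5] → A does not strictly dominate B (column X: 2 ≤ 5)
  A vs C: [2 vs 7, 6 vs 6, 2 vs 5] → A does not strictly dominate C (column X: 2 ≤ 7)
  B vs A: [5 vs 2, 4 vs 6, 5 vs 2] → B does not strictly dominate A (column Y: 4 ≤ 6)
  B vs C: [5 vs 7, 4 vs 6, 5 vs 5] → B does not strictly dominate C (column X: 5 ≤ 7)
  C vs A: [7 vs 2, 6 vs 6, 5 vs 2] → C does not strictly dominate A (column Y: 6 ≤ 6)
  C vs B: [7 vs 5, 6 vs 4, 5 vs 5] → C does not strictly dominate B (column Z: 5 ≤ 5)
No single strategy strictly dominates all others → no strictly dominant strategy.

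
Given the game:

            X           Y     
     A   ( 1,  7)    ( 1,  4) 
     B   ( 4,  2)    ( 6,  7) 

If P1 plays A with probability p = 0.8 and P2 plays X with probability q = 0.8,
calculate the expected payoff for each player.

E[P1] = 1.68, E[P2] = 5.72

Work:
E[P1] = p·q·π₁(A,X) + p·(1-q)·π₁(A,Y) + (1-p)·q·π₁(B,X) + (1-p)·(1-q)·π₁(B,Y)
= 0.8·0.8·1 + 0.8·0.2·1 + 0.2·0.8·4 + 0.2·0.2·6
= 1.68

E[P2] = 5.72 (similar calculation)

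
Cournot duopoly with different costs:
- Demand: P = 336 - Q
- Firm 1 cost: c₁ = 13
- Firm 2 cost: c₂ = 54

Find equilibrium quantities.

q₁* = 121.33, q₂* = 80.33

Work:
Reaction: q₁ = (336 - 13 - q₂)/2
Reaction: q₂ = (336 - 54 - q₁)/2
Solve simultaneously:
q₁* = (336 - 2×13 + 54)/3 = 121.33
q₂* = (336 - 2×54 + 13)/3 = 80.33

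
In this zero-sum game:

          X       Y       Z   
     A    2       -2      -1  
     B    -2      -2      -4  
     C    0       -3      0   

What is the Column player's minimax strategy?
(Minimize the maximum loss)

Column should play Y, value = -2

Work:
Column player minimizes Row's maximum payoff:
Column X: max payoff to Row = 2
Column Y: max payoff to Row = -2
Column Z: max payoff to Row = 0
Minimum is -2, achieved by column Y.
Minimax strategy: Y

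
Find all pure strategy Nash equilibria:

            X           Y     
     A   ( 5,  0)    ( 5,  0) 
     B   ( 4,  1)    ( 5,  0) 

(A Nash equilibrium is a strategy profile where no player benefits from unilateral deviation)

Nash equilibrium: (A, X), (A, Y)

Work:
Best responses:
  P1 vs X: payoffs [5, 4] → best response A (payoff 5)
  P1 vs Y: payoffs [5, 5] → best response A/B (payoff 5)
  P2 vs A: payoffs [0, 0] → best response X/Y (payoff 0)
  P2 vs B: payoffs [1, 0] → best response X (payoff 1)
Mutual best responses: (A,X), (A,Y) → Nash equilibria.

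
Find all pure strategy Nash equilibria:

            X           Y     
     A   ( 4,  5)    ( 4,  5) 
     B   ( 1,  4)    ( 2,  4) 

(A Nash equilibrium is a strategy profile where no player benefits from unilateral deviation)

Nash equilibrium: (A, X), (A, Y)

Work:
Best responses:
  P1 vs X: payoffs [4, 1] → best response A (payoff 4)
  P1 vs Y: payoffs [4, 2] → best response A (payoff 4)
  P2 vs A: payoffs [5, 5] → best response X/Y (payoff 5)
  P2 vs B: payoffs [4, 4] → best response X/Y (payoff 4)
Mutual best responses: (A,X), (A,Y) → Nash equilibria.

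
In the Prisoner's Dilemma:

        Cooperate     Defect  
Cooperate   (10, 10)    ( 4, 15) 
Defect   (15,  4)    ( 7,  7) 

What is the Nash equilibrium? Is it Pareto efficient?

(Defect, Defect) is NE; not Pareto efficient

Work:
Defect dominates Cooperate for both players:
If P2 cooperates: Defect (15) > Cooperate (10)
If P2 defects: Defect (7) > Cooperate (4)
NE: (Defect, Defect) with payoff (7, 7)
But (Cooperate, Cooperate) = (10, 10) Pareto dominates (7, 7)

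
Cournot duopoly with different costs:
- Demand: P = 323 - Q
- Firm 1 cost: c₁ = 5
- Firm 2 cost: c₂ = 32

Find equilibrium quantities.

q₁* = 115.0, q₂* = 88.0

Work:
Reaction: q₁ = (323 - 5 - q₂)/2
Reaction: q₂ = (323 - 32 - q₁)/2
Solve simultaneously:
q₁* = (323 - 2×5 + 32)/3 = 115.0
q₂* = (323 - 2×32 + 5)/3 = 88.0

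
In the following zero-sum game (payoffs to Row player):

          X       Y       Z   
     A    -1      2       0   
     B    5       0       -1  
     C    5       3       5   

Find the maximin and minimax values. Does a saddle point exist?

Maximin = 3, Minimax = 3, Saddle: True

Work:
Row minimums: [-1, -1, 3] → maximin = 3
Column maximums: [5, 3, 5] → minimax = 3
Saddle point exists! Game value = 3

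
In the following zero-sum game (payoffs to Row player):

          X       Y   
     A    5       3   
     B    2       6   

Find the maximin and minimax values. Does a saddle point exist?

Maximin = 3, Minimax = 5, Saddle: False

Work:
Row minimums: [3, 2] → maximin = 3
Column maximums: [5, 6] → minimax = 5
No saddle point (maximin ≠ minimax). Mixed strategy needed.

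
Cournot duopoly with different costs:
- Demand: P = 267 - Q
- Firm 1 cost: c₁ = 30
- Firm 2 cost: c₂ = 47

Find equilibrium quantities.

q₁* = 84.67, q₂* = 67.67

Work:
Reaction: q₁ = (267 - 30 - q₂)/2
Reaction: q₂ = (267 - 47 - q₁)/2
Solve simultaneously:
q₁* = (267 - 2×30 + 47)/3 = 84.67
q₂* = (267 - 2×47 + 30)/3 = 67.67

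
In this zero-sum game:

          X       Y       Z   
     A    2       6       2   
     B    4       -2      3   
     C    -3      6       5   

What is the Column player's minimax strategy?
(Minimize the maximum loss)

Column should play X, value = 4

Work:
Column player minimizes Row's maximum payoff:
Column X: max payoff to Row = 4
Column Y: max payoff to Row = 6
Column Z: max payoff to Row = 5
Minimum is 4, achieved by column X.
Minimax strategy: X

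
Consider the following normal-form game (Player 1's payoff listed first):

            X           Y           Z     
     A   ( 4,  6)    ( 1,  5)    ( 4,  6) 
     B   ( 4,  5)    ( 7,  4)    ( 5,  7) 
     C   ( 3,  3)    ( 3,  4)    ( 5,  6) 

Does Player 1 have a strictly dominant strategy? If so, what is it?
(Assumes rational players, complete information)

No strictly dominant strategy exists for Player 1

Work:
A strategy strictly dominates another if it gives a strictly higher payoff against every opponent action. Compare each pair of P1's strategies column-by-column:
  A vs B: [4 vs 4, 1 vs 7, 4 vs 5] → A does not strictly dominate B (column X: 4 ≤ 4)
  A vs C: [4 vs 3, 1 vs 3, 4 vs 5] → A does not strictly dominate C (column Y: 1 ≤ 3)
  B vs A: [4 vs 4, 7 vs 1, 5 vs 4] → B does not strictly dominate A (column X: 4 ≤ 4)
  B vs C: [4 vs 3, 7 vs 3, 5 vs 5] → B does not strictly dominate C (column Z: 5 ≤ 5)
  C vs A: [3 vs 4, 3 vs 1, 5 vs 4] → C does not strictly dominate A (column X: 3 ≤ 4)
  C vs B: [3 vs 4, 3 vs 7, 5 vs 5] → C does not strictly dominate B (column X: 3 ≤ 4)
No single strategy strictly dominates all others → no strictly dominant strategy.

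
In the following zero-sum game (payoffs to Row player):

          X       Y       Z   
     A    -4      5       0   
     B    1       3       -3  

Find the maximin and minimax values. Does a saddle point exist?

Maximin = -3, Minimax = 0, Saddle: False

Work:
Row minimums: [-4, -3] → maximin = -3
Column maximums: [1, 5, 0] → minimax = 0
No saddle point (maximin ≠ minimax). Mixed strategy needed.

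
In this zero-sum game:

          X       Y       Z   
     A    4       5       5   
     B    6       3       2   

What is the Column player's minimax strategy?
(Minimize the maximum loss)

Column should play Y or Z (all achieve the minimum), value = 5

Work:
Column player minimizes Row's maximum payoff:
Column X: max payoff to Row = 6
Column Y: max payoff to Row = 5
Column Z: max payoff to Row = 5
Minimum is 5, achieved by columns Y, Z (tied).
Each of Y or Z is a minimax strategy.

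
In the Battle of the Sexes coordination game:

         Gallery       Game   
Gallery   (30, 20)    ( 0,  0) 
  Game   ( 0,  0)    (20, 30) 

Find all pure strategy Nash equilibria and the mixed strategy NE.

Pure NE: (Gallery, Gallery) and (Game, Game); Mixed NE: p = 0.6, q = 0.4

Work:
Check pure NE:
(Gallery, Gallery): (30, 20) - no unilateral deviation beneficial
(Game, Game): (20, 30) - no unilateral deviation beneficial
Mixed NE: P1 plays Gallery with p = 0.6, P2 plays Gallery with q = 0.4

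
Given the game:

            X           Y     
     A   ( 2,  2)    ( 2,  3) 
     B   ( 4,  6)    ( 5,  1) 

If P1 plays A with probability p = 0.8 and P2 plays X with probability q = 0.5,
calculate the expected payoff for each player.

E[P1] = 2.5, E[P2] = 2.7

Work:
E[P1] = p·q·π₁(A,X) + p·(1-q)·π₁(A,Y) + (1-p)·q·π₁(B,X) + (1-p)·(1-q)·π₁(B,Y)
= 0.8·0.5·2 + 0.8·0.5·2 + 0.2·0.5·4 + 0.2·0.5·5
= 2.5

E[P2] = 2.7 (similar calculation)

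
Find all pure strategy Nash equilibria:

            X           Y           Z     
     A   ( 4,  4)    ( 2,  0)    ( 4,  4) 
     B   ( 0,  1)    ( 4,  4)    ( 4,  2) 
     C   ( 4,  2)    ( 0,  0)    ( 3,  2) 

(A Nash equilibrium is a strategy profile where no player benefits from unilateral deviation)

Nash equilibrium: (A, X), (A, Z), (B, Y), (C, X)

Work:
Best responses:
  P1 vs X: payoffs [4, 0, 4] → best response A/C (payoff 4)
  P1 vs Y: payoffs [2, 4, 0] → best response B (payoff 4)
  P1 vs Z: payoffs [4, 4, 3] → best response A/B (payoff 4)
  P2 vs A: payoffs [4, 0, 4] → best response X/Z (payoff 4)
  P2 vs B: payoffs [1, 4, 2] → best response Y (payoff 4)
  P2 vs C: payoffs [2, 0, 2] → best response X/Z (payoff 2)
Mutual best responses: (A,X), (A,Z), (B,Y), (C,X) → Nash equilibria.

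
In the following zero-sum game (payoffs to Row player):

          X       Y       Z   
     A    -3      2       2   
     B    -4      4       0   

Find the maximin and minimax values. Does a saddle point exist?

Maximin = -3, Minimax = -3, Saddle: True

Work:
Row minimums: [-3, -4] → maximin = -3
Column maximums: [-3, 4, 2] → minimax = -3
Saddle point exists! Game value = -3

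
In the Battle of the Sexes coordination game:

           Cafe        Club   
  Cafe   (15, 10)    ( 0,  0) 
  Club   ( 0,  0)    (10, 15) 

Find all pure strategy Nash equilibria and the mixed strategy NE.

Pure NE: (Cafe, Cafe) and (Club, Club); Mixed NE: p = 0.6, q = 0.4

Work:
Check pure NE:
(Cafe, Cafe): (15, 10) - no unilateral deviation beneficial
(Club, Club): (10, 15) - no unilateral deviation beneficial
Mixed NE: P1 plays Cafe with p = 0.6, P2 plays Cafe with q = 0.4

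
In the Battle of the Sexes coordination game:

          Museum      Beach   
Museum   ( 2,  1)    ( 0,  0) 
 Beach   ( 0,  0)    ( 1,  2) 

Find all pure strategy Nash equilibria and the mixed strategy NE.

Pure NE: (Museum, Museum) and (Beach, Beach); Mixed NE: p = 0.6667, q = 0.3333

Work:
Check pure NE:
(Museum, Museum): (2, 1) - no unilateral deviation beneficial
(Beach, Beach): (1, 2) - no unilateral deviation beneficial
Mixed NE: P1 plays Museum with p = 0.6667, P2 plays Museum with q = 0.3333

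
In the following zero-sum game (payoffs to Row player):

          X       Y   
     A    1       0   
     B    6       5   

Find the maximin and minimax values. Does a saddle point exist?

Maximin = 5, Minimax = 5, Saddle: True

Work:
Row minimums: [0, 5] → maximin = 5
Column maximums: [6, 5] → minimax = 5
Saddle point exists! Game value = 5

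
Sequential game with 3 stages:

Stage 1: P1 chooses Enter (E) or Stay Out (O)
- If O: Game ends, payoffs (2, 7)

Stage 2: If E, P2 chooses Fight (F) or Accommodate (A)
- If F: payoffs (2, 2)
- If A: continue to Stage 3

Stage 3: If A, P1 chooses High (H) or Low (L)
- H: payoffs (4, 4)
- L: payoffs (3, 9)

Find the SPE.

SPE: (E, A, H); Outcome (4, 4)

Work:
Stage 3: P1 chooses H (4 vs 3)
Stage 2: P2: F->2, A->4 (anticipating H). Choose A
Stage 1: P1: O->2, E->4 (anticipating A, H). Choose E
SPE path: E -> A -> H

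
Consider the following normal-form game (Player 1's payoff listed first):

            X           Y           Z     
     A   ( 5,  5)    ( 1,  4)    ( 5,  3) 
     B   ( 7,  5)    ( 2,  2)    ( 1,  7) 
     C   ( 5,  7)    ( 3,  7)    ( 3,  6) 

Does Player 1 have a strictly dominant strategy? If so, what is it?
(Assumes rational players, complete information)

No strictly dominant strategy exists for Player 1

Work:
A strategy strictly dominates another if it gives a strictly higher payoff against every opponent action. Compare each pair of P1's strategies column-by-column:
  A vs B: [5 vs 7, 1 vs 2, 5 vs 1] → A does not strictly dominate B (column X: 5 ≤ 7)
  A vs C: [5 vs 5, 1 vs 3, 5 vs 3] → A does not strictly dominate C (column X: 5 ≤ 5)
  B vs A: [7 vs 5, 2 vs 1, 1 vs 5] → B does not strictly dominate A (column Z: 1 ≤ 5)
  B vs C: [7 vs 5, 2 vs 3, 1 vs 3] → B does not strictly dominate C (column Y: 2 ≤ 3)
  C vs A: [5 vs 5, 3 vs 1, 3 vs 5] → C does not strictly dominate A (column X: 5 ≤ 5)
  C vs B: [5 vs 7, 3 vs 2, 3 vs 1] → C does not strictly dominate B (column X: 5 ≤ 7)
No single strategy strictly dominates all others → no strictly dominant strategy.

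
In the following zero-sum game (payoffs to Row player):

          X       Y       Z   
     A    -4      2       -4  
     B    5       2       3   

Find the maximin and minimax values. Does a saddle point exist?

Maximin = 2, Minimax = 2, Saddle: True

Work:
Row minimums: [-4, 2] → maximin = 2
Column maximums: [5, 2, 3] → minimax = 2
Saddle point exists! Game value = 2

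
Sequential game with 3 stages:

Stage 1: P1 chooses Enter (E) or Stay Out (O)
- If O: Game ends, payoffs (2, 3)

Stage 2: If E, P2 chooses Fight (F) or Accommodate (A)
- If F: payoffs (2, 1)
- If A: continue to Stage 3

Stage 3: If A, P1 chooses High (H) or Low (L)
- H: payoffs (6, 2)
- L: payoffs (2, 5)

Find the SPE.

SPE: (E, A, H); Outcome (6, 2)

Work:
Stage 3: P1 chooses H (6 vs 2)
Stage 2: P2: F->1, A->2 (anticipating H). Choose A
Stage 1: P1: O->2, E->6 (anticipating A, H). Choose E
SPE path: E -> A -> H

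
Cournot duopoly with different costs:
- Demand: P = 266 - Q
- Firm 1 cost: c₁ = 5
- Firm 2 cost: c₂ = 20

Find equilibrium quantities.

q₁* = 92.0, q₂* = 77.0

Work:
Reaction: q₁ = (266 - 5 - q₂)/2
Reaction: q₂ = (266 - 20 - q₁)/2
Solve simultaneously:
q₁* = (266 - 2×5 + 20)/3 = 92.0
q₂* = (266 - 2×20 + 5)/3 = 77.0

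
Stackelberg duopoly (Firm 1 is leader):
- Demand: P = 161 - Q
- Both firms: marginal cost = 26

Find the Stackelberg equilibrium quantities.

q₁* (leader) = 67.5, q₂* (follower) = 33.75

Work:
Follower's reaction: q₂ = (a - c - q₁)/2
Leader substitutes: π₁ = q₁·(a - q₁ - (a-c-q₁)/2 - c)
FOC: q₁* = (161 - 26)/2 = 67.50
Then: q₂* = (161 - 26 - 67.5)/2 = 33.75
Leader has first-mover advantage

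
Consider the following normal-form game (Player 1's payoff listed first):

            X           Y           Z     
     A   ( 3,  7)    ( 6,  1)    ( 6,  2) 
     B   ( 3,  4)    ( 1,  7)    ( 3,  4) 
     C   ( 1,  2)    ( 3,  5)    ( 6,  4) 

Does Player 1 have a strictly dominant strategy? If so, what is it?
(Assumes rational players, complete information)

No strictly dominant strategy exists for Player 1

Work:
A strategy strictly dominates another if it gives a strictly higher payoff against every opponent action. Compare each pair of P1's strategies column-by-column:
  A vs B: [3 vs 3, 6 vs 1, 6 vs 3] → A does not strictly dominate B (column X: 3 ≤ 3)
  A vs C: [3 vs 1, 6 vs 3, 6 vs 6] → A does not strictly dominate C (column Z: 6 ≤ 6)
  B vs A: [3 vs 3, 1 vs 6, 3 vs 6] → B does not strictly dominate A (column X: 3 ≤ 3)
  B vs C: [3 vs 1, 1 vs 3, 3 vs 6] → B does not strictly dominate C (column Y: 1 ≤ 3)
  C vs A: [1 vs 3, 3 vs 6, 6 vs 6] → C does not strictly dominate A (column X: 1 ≤ 3)
  C vs B: [1 vs 3, 3 vs 1, 6 vs 3] → C does not strictly dominate B (column X: 1 ≤ 3)
No single strategy strictly dominates all others → no strictly dominant strategy.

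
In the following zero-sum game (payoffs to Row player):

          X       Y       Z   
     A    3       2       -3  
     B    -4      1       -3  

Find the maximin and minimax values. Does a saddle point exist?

Maximin = -3, Minimax = -3, Saddle: True

Work:
Row minimums: [-3, -4] → maximin = -3
Column maximums: [3, 2, -3] → minimax = -3
Saddle point exists! Game value = -3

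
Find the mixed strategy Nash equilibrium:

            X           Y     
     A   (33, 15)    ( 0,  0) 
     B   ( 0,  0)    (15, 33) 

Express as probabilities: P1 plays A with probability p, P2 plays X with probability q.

p = 0.6875, q = 0.3125

Work:
Find probabilities that make opponent indifferent:
P2 chooses q to make P1 indifferent between A and B
P1 chooses p to make P2 indifferent between X and Y
Mixed NE: P1 plays (A: 0.6875, B: 0.3125), P2 plays (X: 0.3125, Y: 0.6875)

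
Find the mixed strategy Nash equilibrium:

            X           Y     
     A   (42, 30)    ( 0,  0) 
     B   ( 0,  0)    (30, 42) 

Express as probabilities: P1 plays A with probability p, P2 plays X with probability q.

p = 0.5833, q = 0.4167

Work:
Find probabilities that make opponent indifferent:
P2 chooses q to make P1 indifferent between A and B
P1 chooses p to make P2 indifferent between X and Y
Mixed NE: P1 plays (A: 0.5833, B: 0.4167), P2 plays (X: 0.4167, Y: 0.5833)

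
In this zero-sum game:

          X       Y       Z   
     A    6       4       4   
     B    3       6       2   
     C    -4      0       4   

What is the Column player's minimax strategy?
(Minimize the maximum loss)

Column should play Z, value = 4

Work:
Column player minimizes Row's maximum payoff:
Column X: max payoff to Row = 6
Column Y: max payoff to Row = 6
Column Z: max payoff to Row = 4
Minimum is 4, achieved by column Z.
Minimax strategy: Z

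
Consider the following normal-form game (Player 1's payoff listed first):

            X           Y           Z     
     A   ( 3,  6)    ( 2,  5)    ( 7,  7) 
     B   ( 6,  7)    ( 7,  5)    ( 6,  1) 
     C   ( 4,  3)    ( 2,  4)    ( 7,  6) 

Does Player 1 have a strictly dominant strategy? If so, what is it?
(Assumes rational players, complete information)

No strictly dominant strategy exists for Player 1

Work:
A strategy strictly dominates another if it gives a strictly higher payoff against every opponent action. Compare each pair of P1's strategies column-by-column:
  A vs B: [3 vs 6, 2 vs 7, 7 vs 6] → A does not strictly dominate B (column X: 3 ≤ 6)
  A vs C: [3 vs 4, 2 vs 2, 7 vs 7] → A does not strictly dominate C (column X: 3 ≤ 4)
  B vs A: [6 vs 3, 7 vs 2, 6 vs 7] → B does not strictly dominate A (column Z: 6 ≤ 7)
  B vs C: [6 vs 4, 7 vs 2, 6 vs 7] → B does not strictly dominate C (column Z: 6 ≤ 7)
  C vs A: [4 vs 3, 2 vs 2, 7 vs 7] → C does not strictly dominate A (column Y: 2 ≤ 2)
  C vs B: [4 vs 6, 2 vs 7, 7 vs 6] → C does not strictly dominate B (column X: 4 ≤ 6)
No single strategy strictly dominates all others → no strictly dominant strategy.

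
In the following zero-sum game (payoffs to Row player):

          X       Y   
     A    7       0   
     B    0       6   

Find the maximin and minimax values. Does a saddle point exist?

Maximin = 0, Minimax = 6, Saddle: False

Work:
Row minimums: [0, 0] → maximin = 0
Column maximums: [7, 6] → minimax = 6
No saddle point (maximin ≠ minimax). Mixed strategy needed.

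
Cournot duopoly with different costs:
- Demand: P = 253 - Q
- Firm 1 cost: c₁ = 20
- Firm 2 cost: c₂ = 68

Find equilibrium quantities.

q₁* = 93.67, q₂* = 45.67

Work:
Reaction: q₁ = (253 - 20 - q₂)/2
Reaction: q₂ = (253 - 68 - q₁)/2
Solve simultaneously:
q₁* = (253 - 2×20 + 68)/3 = 93.67
q₂* = (253 - 2×68 + 20)/3 = 45.67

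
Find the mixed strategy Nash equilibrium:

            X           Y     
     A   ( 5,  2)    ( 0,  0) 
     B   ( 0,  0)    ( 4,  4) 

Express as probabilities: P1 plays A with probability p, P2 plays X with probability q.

p = 0.6667, q = 0.4444

Work:
Find probabilities that make opponent indifferent:
P2 chooses q to make P1 indifferent between A and B
P1 chooses p to make P2 indifferent between X and Y
Mixed NE: P1 plays (A: 0.6667, B: 0.3333), P2 plays (X: 0.4444, Y: 0.5556)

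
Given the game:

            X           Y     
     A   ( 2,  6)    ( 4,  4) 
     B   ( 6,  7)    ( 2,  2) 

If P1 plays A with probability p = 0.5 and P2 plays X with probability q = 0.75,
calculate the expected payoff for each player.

E[P1] = 3.75, E[P2] = 5.625

Work:
E[P1] = p·q·π₁(A,X) + p·(1-q)·π₁(A,Y) + (1-p)·q·π₁(B,X) + (1-p)·(1-q)·π₁(B,Y)
= 0.5·0.75·2 + 0.5·0.25·4 + 0.5·0.75·6 + 0.5·0.25·2
= 3.75

E[P2] = 5.625 (similar calculation)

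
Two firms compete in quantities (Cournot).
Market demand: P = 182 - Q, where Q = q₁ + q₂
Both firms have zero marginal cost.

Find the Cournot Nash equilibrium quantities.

q₁* = q₂* = 60.67; P* = 60.67

Work:
Profit: π_i = P·q_i = (a - q_i - q_j)·q_i
FOC: ∂π_i/∂q_i = a - 2q_i - q_j = 0
Reaction function: q_i = (182 - q_j)/2
Symmetry: q* = 182/3 = 60.67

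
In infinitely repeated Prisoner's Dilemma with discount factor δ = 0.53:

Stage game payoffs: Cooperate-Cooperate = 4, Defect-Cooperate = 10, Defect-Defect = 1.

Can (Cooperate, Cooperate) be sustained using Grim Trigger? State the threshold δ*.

δ* = 0.6667; since δ = 0.53 < 0.6667, cooperation cannot be sustained

Work:
For Grim Trigger:
Cooperate forever: 4/(1-δ)
Defect then punished: 10 + 1·δ/(1-δ)
Need: 4/(1-δ) ≥ 10 + 1·δ/(1-δ)
Solving: δ ≥ (T-R)/(T-P) = (10-4)/(10-1) = 0.6667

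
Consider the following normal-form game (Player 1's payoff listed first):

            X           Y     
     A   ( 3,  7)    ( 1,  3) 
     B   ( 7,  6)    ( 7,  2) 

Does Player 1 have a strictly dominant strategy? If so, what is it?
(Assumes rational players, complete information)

Yes, Player 1's strictly dominant strategy is B

Work:
A strategy strictly dominates another if it gives a strictly higher payoff against every opponent action. Compare each pair of P1's strategies column-by-column:
  A vs B: [3 vs 7, 1 vs 7] → A does not strictly dominate B (column X: 3 ≤ 7)
  B vs A: [7 vs 3, 7 vs 1] → B strictly dominates A
B strictly dominates every other strategy → strictly dominant.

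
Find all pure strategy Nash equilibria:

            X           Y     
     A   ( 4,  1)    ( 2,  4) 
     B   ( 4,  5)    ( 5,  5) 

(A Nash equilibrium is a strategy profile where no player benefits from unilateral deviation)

Nash equilibrium: (B, X), (B, Y)

Work:
Best responses:
  P1 vs X: payoffs [4, 4] → best response A/B (payoff 4)
  P1 vs Y: payoffs [2, 5] → best response B (payoff 5)
  P2 vs A: payoffs [1, 4] → best response Y (payoff 4)
  P2 vs B: payoffs [5, 5] → best response X/Y (payoff 5)
Mutual best responses: (B,X), (B,Y) → Nash equilibria.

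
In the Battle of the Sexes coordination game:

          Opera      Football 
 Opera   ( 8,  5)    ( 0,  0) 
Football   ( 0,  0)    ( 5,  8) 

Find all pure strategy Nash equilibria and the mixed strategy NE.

Pure NE: (Opera, Opera) and (Football, Football); Mixed NE: p = 0.6154, q = 0.3846

Work:
Check pure NE:
(Opera, Opera): (8, 5) - no unilateral deviation beneficial
(Football, Football): (5, 8) - no unilateral deviation beneficial
Mixed NE: P1 plays Opera with p = 0.6154, P2 plays Opera with q = 0.3846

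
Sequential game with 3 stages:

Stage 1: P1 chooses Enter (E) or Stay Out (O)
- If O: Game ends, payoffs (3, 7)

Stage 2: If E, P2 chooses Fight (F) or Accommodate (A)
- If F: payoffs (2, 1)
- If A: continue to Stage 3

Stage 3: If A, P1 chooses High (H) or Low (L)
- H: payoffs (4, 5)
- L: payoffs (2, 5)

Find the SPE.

SPE: (E, A, H); Outcome (4, 5)

Work:
Stage 3: P1 chooses H (4 vs 2)
Stage 2: P2: F->1, A->5 (anticipating H). Choose A
Stage 1: P1: O->3, E->4 (anticipating A, H). Choose E
SPE path: E -> A -> H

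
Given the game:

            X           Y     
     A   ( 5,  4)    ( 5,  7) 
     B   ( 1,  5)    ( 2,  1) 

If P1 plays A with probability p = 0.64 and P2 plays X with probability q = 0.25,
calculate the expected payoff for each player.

E[P1] = 3.83, E[P2] = 4.72

Work:
E[P1] = p·q·π₁(A,X) + p·(1-q)·π₁(A,Y) + (1-p)·q·π₁(B,X) + (1-p)·(1-q)·π₁(B,Y)
= 0.64·0.25·5 + 0.64·0.75·5 + 0.36·0.25·1 + 0.36·0.75·2
= 3.83

E[P2] = 4.72 (similar calculation)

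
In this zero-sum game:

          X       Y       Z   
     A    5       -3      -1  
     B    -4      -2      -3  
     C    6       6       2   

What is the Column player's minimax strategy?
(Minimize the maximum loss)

Column should play Z, value = 2

Work:
Column player minimizes Row's maximum payoff:
Column X: max payoff to Row = 6
Column Y: max payoff to Row = 6
Column Z: max payoff to Row = 2
Minimum is 2, achieved by column Z.
Minimax strategy: Z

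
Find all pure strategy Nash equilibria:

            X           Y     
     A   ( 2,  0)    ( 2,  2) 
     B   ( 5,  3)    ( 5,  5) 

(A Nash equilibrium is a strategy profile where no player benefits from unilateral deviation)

Nash equilibrium: (B, Y)

Work:
Best responses:
  P1 vs X: payoffs [2, 5] → best response B (payoff 5)
  P1 vs Y: payoffs [2, 5] → best response B (payoff 5)
  P2 vs A: payoffs [0, 2] → best response Y (payoff 2)
  P2 vs B: payoffs [3, 5] → best response Y (payoff 5)
Mutual best responses: (B,Y) → Nash equilibria.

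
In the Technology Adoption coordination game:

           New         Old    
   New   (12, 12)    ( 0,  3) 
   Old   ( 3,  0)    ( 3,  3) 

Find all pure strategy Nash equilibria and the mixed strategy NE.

Pure NE: (New, New) and (Old, Old); Mixed NE: p = 0.25, q = 0.25

Work:
Check pure NE:
(New, New): (12, 12) - no unilateral deviation beneficial
(Old, Old): (3, 3) - no unilateral deviation beneficial
Mixed NE: P1 plays New with p = 0.25, P2 plays New with q = 0.25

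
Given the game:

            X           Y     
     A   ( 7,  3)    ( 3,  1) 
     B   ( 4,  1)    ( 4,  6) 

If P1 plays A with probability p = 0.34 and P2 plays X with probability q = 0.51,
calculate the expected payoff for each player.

E[P1] = 4.3536, E[P2] = 2.9638

Work:
E[P1] = p·q·π₁(A,X) + p·(1-q)·π₁(A,Y) + (1-p)·q·π₁(B,X) + (1-p)·(1-q)·π₁(B,Y)
= 0.34·0.51·7 + 0.34·0.49·3 + 0.66·0.51·4 + 0.66·0.49·4
= 4.3536

E[P2] = 2.9638 (similar calculation)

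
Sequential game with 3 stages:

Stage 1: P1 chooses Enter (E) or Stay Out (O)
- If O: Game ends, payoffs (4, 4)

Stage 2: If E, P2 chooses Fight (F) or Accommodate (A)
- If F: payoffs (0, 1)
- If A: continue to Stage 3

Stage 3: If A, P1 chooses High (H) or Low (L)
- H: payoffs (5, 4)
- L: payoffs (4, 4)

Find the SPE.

SPE: (E, A, H); Outcome (5, 4)

Work:
Stage 3: P1 chooses H (5 vs 4)
Stage 2: P2: F->1, A->4 (anticipating H). Choose A
Stage 1: P1: O->4, E->5 (anticipating A, H). Choose E
SPE path: E -> A -> H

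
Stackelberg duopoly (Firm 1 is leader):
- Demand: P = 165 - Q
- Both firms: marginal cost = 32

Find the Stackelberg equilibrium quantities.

q₁* (leader) = 66.5, q₂* (follower) = 33.25

Work:
Follower's reaction: q₂ = (a - c - q₁)/2
Leader substitutes: π₁ = q₁·(a - q₁ - (a-c-q₁)/2 - c)
FOC: q₁* = (165 - 32)/2 = 66.50
Then: q₂* = (165 - 32 - 66.5)/2 = 33.25
Leader has first-mover advantage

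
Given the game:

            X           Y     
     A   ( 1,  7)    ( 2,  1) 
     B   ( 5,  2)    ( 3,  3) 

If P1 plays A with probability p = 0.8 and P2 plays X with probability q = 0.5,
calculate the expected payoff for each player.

E[P1] = 2.0, E[P2] = 3.7

Work:
E[P1] = p·q·π₁(A,X) + p·(1-q)·π₁(A,Y) + (1-p)·q·π₁(B,X) + (1-p)·(1-q)·π₁(B,Y)
= 0.8·0.5·1 + 0.8·0.5·2 + 0.2·0.5·5 + 0.2·0.5·3
= 2.0

E[P2] = 3.7 (similar calculation)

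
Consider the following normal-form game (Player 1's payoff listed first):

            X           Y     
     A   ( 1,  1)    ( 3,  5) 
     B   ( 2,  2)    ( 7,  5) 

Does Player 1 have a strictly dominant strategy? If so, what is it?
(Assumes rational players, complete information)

Yes, Player 1's strictly dominant strategy is B

Work:
A strategy strictly dominates another if it gives a strictly higher payoff against every opponent action. Compare each pair of P1's strategies column-by-column:
  A vs B: [1 vs 2, 3 vs 7] → A does not strictly dominate B (column X: 1 ≤ 2)
  B vs A: [2 vs 1, 7 vs 3] → B strictly dominates A
B strictly dominates every other strategy → strictly dominant.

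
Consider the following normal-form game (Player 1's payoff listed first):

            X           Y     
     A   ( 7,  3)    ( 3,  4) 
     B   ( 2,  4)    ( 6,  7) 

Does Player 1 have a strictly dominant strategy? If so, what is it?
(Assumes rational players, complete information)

No strictly dominant strategy exists for Player 1

Work:
A strategy strictly dominates another if it gives a strictly higher payoff against every opponent action. Compare each pair of P1's strategies column-by-column:
  A vs B: [7 vs 2, 3 vs 6] → A does not strictly dominate B (column Y: 3 ≤ 6)
  B vs A: [2 vs 7, 6 vs 3] → B does not strictly dominate A (column X: 2 ≤ 7)
No single strategy strictly dominates all others → no strictly dominant strategy.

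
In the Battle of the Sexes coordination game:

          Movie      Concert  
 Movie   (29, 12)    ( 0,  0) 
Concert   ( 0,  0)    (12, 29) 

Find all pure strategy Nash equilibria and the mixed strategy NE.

Pure NE: (Movie, Movie) and (Concert, Concert); Mixed NE: p = 0.7073, q = 0.2927

Work:
Check pure NE:
(Movie, Movie): (29, 12) - no unilateral deviation beneficial
(Concert, Concert): (12, 29) - no unilateral deviation beneficial
Mixed NE: P1 plays Movie with p = 0.7073, P2 plays Movie with q = 0.2927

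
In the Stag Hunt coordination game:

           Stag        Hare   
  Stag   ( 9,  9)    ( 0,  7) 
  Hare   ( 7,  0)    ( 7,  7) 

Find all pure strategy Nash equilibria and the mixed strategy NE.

Pure NE: (Stag, Stag) and (Hare, Hare); Mixed NE: p = 0.7778, q = 0.7778

Work:
Check pure NE:
(Stag, Stag): (9, 9) - no unilateral deviation beneficial
(Hare, Hare): (7, 7) - no unilateral deviation beneficial
Mixed NE: P1 plays Stag with p = 0.7778, P2 plays Stag with q = 0.7778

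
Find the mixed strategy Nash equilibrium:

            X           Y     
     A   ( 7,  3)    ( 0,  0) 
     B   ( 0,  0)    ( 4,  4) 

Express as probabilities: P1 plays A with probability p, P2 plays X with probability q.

p = 0.5714, q = 0.3636

Work:
Find probabilities that make opponent indifferent:
P2 chooses q to make P1 indifferent between A and B
P1 chooses p to make P2 indifferent between X and Y
Mixed NE: P1 plays (A: 0.5714, B: 0.4286), P2 plays (X: 0.3636, Y: 0.6364)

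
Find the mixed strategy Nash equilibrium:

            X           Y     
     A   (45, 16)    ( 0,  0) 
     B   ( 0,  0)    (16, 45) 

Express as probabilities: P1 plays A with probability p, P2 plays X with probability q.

p = 0.7377, q = 0.2623

Work:
Find probabilities that make opponent indifferent:
P2 chooses q to make P1 indifferent between A and B
P1 chooses p to make P2 indifferent between X and Y
Mixed NE: P1 plays (A: 0.7377, B: 0.2623), P2 plays (X: 0.2623, Y: 0.7377)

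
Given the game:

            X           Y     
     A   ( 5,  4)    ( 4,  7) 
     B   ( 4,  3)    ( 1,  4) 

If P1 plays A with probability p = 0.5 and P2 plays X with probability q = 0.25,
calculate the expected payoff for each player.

E[P1] = 3.0, E[P2] = 5.0

Work:
E[P1] = p·q·π₁(A,X) + p·(1-q)·π₁(A,Y) + (1-p)·q·π₁(B,X) + (1-p)·(1-q)·π₁(B,Y)
= 0.5·0.25·5 + 0.5·0.75·4 + 0.5·0.25·4 + 0.5·0.75·1
= 3.0

E[P2] = 5.0 (similar calculation)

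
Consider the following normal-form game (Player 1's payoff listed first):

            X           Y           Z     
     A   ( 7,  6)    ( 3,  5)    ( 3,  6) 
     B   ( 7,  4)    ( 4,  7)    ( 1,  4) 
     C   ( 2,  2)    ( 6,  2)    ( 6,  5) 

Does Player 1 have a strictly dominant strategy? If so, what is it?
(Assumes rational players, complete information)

No strictly dominant strategy exists for Player 1

Work:
A strategy strictly dominates another if it gives a strictly higher payoff against every opponent action. Compare each pair of P1's strategies column-by-column:
  A vs B: [7 vs 7, 3 vs 4, 3 vs 1] → A does not strictly dominate B (column X: 7 ≤ 7)
  A vs C: [7 vs 2, 3 vs 6, 3 vs 6] → A does not strictly dominate C (column Y: 3 ≤ 6)
  B vs A: [7 vs 7, 4 vs 3, 1 vs 3] → B does not strictly dominate A (column X: 7 ≤ 7)
  B vs C: [7 vs 2, 4 vs 6, 1 vs 6] → B does not strictly dominate C (column Y: 4 ≤ 6)
  C vs A: [2 vs 7, 6 vs 3, 6 vs 3] → C does not strictly dominate A (column X: 2 ≤ 7)
  C vs B: [2 vs 7, 6 vs 4, 6 vs 1] → C does not strictly dominate B (column X: 2 ≤ 7)
No single strategy strictly dominates all others → no strictly dominant strategy.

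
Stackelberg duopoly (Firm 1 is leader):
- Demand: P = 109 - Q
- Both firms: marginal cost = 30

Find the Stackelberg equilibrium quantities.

q₁* (leader) = 39.5, q₂* (follower) = 19.75

Work:
Follower's reaction: q₂ = (a - c - q₁)/2
Leader substitutes: π₁ = q₁·(a - q₁ - (a-c-q₁)/2 - c)
FOC: q₁* = (109 - 30)/2 = 39.50
Then: q₂* = (109 - 30 - 39.5)/2 = 19.75
Leader has first-mover advantage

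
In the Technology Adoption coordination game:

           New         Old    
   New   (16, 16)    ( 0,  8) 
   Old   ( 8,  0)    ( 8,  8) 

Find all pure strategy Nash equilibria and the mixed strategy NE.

Pure NE: (New, New) and (Old, Old); Mixed NE: p = 0.5, q = 0.5

Work:
Check pure NE:
(New, New): (16, 16) - no unilateral deviation beneficial
(Old, Old): (8, 8) - no unilateral deviation beneficial
Mixed NE: P1 plays New with p = 0.5, P2 plays New with q = 0.5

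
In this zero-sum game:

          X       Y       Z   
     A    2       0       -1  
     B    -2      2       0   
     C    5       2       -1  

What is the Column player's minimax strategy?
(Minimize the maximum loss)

Column should play Z, value = 0

Work:
Column player minimizes Row's maximum payoff:
Column X: max payoff to Row = 5
Column Y: max payoff to Row = 2
Column Z: max payoff to Row = 0
Minimum is 0, achieved by column Z.
Minimax strategy: Z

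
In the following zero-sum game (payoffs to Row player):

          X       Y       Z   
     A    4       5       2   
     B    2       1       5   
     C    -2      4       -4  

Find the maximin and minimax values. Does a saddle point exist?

Maximin = 2, Minimax = 4, Saddle: False

Work:
Row minimums: [2, 1, -4] → maximin = 2
Column maximums: [4, 5, 5] → minimax = 4
No saddle point (maximin ≠ minimax). Mixed strategy needed.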